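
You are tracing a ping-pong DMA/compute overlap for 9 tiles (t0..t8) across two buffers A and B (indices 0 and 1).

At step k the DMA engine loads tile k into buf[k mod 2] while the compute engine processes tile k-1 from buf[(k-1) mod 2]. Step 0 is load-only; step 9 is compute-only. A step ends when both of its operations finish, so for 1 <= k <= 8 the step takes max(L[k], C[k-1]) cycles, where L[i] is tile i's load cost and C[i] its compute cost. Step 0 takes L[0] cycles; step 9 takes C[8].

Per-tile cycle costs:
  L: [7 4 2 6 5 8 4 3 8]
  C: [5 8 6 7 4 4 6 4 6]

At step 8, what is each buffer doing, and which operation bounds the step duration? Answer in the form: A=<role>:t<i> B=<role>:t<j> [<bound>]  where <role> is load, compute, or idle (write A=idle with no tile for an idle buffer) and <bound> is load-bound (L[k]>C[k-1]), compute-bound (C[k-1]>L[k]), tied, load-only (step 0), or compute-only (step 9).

[0] DMA t0→A (7c) ∥ CU idle ⇒ 7c, clock 7
[1] DMA t1→B (4c) ∥ CU A:t0 (5c) ⇒ 5c, clock 12
[2] DMA t2→A (2c) ∥ CU B:t1 (8c) ⇒ 8c, clock 20
[3] DMA t3→B (6c) ∥ CU A:t2 (6c) ⇒ 6c, clock 26
[4] DMA t4→A (5c) ∥ CU B:t3 (7c) ⇒ 7c, clock 33
[5] DMA t5→B (8c) ∥ CU A:t4 (4c) ⇒ 8c, clock 41
[6] DMA t6→A (4c) ∥ CU B:t5 (4c) ⇒ 4c, clock 45
[7] DMA t7→B (3c) ∥ CU A:t6 (6c) ⇒ 6c, clock 51
[8] DMA t8→A (8c) ∥ CU B:t7 (4c) ⇒ 8c, clock 59
[9] DMA idle ∥ CU A:t8 (6c) ⇒ 6c, clock 65

step 8: A=load:t8 B=compute:t7 [load-bound]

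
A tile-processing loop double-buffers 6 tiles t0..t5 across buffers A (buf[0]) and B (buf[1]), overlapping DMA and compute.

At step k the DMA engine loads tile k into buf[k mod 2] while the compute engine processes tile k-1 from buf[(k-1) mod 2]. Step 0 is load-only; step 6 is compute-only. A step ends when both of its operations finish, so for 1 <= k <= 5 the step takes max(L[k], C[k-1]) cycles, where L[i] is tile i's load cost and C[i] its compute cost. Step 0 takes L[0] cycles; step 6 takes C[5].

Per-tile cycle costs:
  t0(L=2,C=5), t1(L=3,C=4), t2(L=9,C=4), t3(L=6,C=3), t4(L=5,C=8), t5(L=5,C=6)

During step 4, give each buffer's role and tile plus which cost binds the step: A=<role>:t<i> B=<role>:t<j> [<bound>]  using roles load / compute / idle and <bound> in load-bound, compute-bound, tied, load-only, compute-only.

step 4: A=load:t4 B=compute:t3 [load-bound]

k=0 load=t0/2c comp=- wait=2 total=2
k=1 load=t1/3c comp=t0/5c wait=5 total=7
k=2 load=t2/9c comp=t1/4c wait=9 total=16
k=3 load=t3/6c comp=t2/4c wait=6 total=22
k=4 load=t4/5c comp=t3/3c wait=5 total=27
k=5 load=t5/5c comp=t4/8c wait=8 total=35
k=6 load=- comp=t5/6c wait=6 total=41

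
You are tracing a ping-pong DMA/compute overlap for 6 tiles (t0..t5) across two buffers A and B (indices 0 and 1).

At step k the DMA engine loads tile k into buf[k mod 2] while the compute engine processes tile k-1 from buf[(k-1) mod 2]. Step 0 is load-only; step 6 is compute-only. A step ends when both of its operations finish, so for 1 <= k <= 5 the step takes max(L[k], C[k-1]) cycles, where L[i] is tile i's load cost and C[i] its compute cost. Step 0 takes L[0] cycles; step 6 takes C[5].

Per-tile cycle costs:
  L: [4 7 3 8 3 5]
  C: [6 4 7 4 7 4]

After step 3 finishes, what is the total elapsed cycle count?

end_cycle[3] = 23

step 0: L[0]=4 → dur=4, Σ=4 | A=load:t0 B=idle [load-only]
step 1: L[1]=7 C[0]=6 → dur=7, Σ=11 | A=compute:t0 B=load:t1 [load-bound]
step 2: L[2]=3 C[1]=4 → dur=4, Σ=15 | A=load:t2 B=compute:t1 [compute-bound]
step 3: L[3]=8 C[2]=7 → dur=8, Σ=23 | A=compute:t2 B=load:t3 [load-bound]
step 4: L[4]=3 C[3]=4 → dur=4, Σ=27 | A=load:t4 B=compute:t3 [compute-bound]
step 5: L[5]=5 C[4]=7 → dur=7, Σ=34 | A=compute:t4 B=load:t5 [compute-bound]
step 6: C[5]=4 → dur=4, Σ=38 | A=idle B=compute:t5 [compute-only]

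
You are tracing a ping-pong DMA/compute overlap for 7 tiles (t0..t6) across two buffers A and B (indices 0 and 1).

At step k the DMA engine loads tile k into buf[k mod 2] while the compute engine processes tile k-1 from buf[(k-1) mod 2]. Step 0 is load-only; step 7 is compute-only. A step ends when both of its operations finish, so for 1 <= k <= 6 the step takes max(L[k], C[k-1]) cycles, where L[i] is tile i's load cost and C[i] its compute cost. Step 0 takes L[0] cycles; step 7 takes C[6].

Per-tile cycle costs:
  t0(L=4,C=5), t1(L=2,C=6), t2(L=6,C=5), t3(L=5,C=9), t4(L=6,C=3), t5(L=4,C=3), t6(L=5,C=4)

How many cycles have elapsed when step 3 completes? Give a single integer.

[0] DMA t0→A (4c) ∥ CU idle ⇒ 4c, clock 4
[1] DMA t1→B (2c) ∥ CU A:t0 (5c) ⇒ 5c, clock 9
[2] DMA t2→A (6c) ∥ CU B:t1 (6c) ⇒ 6c, clock 15
[3] DMA t3→B (5c) ∥ CU A:t2 (5c) ⇒ 5c, clock 20
[4] DMA t4→A (6c) ∥ CU B:t3 (9c) ⇒ 9c, clock 29
[5] DMA t5→B (4c) ∥ CU A:t4 (3c) ⇒ 4c, clock 33
[6] DMA t6→A (5c) ∥ CU B:t5 (3c) ⇒ 5c, clock 38
[7] DMA idle ∥ CU A:t6 (4c) ⇒ 4c, clock 42

end_cycle[3] = 20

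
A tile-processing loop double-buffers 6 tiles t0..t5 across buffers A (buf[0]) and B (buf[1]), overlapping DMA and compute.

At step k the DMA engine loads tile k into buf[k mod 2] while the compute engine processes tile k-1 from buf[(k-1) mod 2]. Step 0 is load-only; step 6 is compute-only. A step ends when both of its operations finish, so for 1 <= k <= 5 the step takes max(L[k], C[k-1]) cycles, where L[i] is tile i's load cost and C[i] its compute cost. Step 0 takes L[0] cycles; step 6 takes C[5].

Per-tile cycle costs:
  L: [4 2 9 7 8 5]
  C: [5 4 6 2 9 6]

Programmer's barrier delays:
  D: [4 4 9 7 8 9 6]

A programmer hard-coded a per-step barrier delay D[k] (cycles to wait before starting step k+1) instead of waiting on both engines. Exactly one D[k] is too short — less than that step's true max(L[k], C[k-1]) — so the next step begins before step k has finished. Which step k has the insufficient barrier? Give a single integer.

hazard at step 1

k=0 barrier L[0]=4→4c, D[0]=4 ok
k=1 barrier max(L[1]=2,C[0]=5)→5c, D[1]=4 SHORT
k=2 barrier max(L[2]=9,C[1]=4)→9c, D[2]=9 ok
k=3 barrier max(L[3]=7,C[2]=6)→7c, D[3]=7 ok
k=4 barrier max(L[4]=8,C[3]=2)→8c, D[4]=8 ok
k=5 barrier max(L[5]=5,C[4]=9)→9c, D[5]=9 ok
k=6 barrier C[5]=6→6c, D[6]=6 ok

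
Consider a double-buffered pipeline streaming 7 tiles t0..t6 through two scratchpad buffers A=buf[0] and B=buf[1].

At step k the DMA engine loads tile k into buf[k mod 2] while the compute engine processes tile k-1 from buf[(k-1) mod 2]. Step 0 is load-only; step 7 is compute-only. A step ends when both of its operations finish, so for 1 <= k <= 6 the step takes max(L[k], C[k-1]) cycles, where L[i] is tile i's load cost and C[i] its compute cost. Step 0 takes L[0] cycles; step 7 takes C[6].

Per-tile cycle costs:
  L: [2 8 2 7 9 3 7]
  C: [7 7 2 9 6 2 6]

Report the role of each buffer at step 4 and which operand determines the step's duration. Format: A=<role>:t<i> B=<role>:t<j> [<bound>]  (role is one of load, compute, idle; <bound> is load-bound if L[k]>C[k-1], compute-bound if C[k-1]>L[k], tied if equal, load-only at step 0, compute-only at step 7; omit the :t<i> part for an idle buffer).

k=0 load=t0/2c comp=- wait=2 total=2
k=1 load=t1/8c comp=t0/7c wait=8 total=10
k=2 load=t2/2c comp=t1/7c wait=7 total=17
k=3 load=t3/7c comp=t2/2c wait=7 total=24
k=4 load=t4/9c comp=t3/9c wait=9 total=33
k=5 load=t5/3c comp=t4/6c wait=6 total=39
k=6 load=t6/7c comp=t5/2c wait=7 total=46
k=7 load=- comp=t6/6c wait=6 total=52

step 4: A=load:t4 B=compute:t3 [tied]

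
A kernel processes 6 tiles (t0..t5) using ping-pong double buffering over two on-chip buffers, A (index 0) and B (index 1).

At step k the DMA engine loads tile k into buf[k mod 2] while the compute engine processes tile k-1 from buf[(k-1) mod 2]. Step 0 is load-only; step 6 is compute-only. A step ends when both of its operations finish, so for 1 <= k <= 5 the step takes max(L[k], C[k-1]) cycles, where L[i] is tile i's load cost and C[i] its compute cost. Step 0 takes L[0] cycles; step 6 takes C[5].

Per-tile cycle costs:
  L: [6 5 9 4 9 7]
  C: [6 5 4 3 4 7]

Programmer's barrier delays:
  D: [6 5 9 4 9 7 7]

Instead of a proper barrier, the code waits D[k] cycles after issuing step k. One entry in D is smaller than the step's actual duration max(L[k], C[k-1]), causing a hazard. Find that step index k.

hazard at step 1

[0] required=L[0]=6=6 vs D=6 ok
[1] required=max(L[1]=5,C[0]=6)=6 vs D=5 SHORT
[2] required=max(L[2]=9,C[1]=5)=9 vs D=9 ok
[3] required=max(L[3]=4,C[2]=4)=4 vs D=4 ok
[4] required=max(L[4]=9,C[3]=3)=9 vs D=9 ok
[5] required=max(L[5]=7,C[4]=4)=7 vs D=7 ok
[6] required=C[5]=7=7 vs D=7 ok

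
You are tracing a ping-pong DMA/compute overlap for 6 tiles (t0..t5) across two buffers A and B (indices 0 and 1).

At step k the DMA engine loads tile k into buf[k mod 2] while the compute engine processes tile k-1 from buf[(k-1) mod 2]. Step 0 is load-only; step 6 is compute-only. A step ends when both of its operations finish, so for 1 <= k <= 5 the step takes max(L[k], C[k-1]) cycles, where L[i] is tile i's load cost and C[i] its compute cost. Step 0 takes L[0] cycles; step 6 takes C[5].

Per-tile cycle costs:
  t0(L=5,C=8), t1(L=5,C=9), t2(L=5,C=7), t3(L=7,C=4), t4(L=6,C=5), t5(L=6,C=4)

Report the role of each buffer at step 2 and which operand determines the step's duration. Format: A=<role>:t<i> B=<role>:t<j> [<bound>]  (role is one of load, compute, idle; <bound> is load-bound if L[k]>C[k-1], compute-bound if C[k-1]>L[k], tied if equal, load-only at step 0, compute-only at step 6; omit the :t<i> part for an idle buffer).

  0. 5=5c; end=5; A:t0 B:-
  1. max(5,8)=8c; end=13; A:t0 B:t1
  2. max(5,9)=9c; end=22; A:t2 B:t1
  3. max(7,7)=7c; end=29; A:t2 B:t3
  4. max(6,4)=6c; end=35; A:t4 B:t3
  5. max(6,5)=6c; end=41; A:t4 B:t5
  6. 4=4c; end=45; A:t4 B:t5

step 2: A=load:t2 B=compute:t1 [compute-bound]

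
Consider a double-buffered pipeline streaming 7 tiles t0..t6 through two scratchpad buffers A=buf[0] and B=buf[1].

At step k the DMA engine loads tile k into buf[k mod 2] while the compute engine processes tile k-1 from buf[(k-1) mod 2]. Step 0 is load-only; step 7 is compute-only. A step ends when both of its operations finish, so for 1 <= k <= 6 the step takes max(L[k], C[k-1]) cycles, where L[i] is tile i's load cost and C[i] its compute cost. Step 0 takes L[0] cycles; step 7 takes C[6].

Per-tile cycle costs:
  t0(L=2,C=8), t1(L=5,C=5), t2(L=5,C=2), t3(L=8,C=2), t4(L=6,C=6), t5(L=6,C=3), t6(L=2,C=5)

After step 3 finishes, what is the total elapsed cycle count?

k=0 load=t0/2c comp=- wait=2 total=2
k=1 load=t1/5c comp=t0/8c wait=8 total=10
k=2 load=t2/5c comp=t1/5c wait=5 total=15
k=3 load=t3/8c comp=t2/2c wait=8 total=23
k=4 load=t4/6c comp=t3/2c wait=6 total=29
k=5 load=t5/6c comp=t4/6c wait=6 total=35
k=6 load=t6/2c comp=t5/3c wait=3 total=38
k=7 load=- comp=t6/5c wait=5 total=43

end_cycle[3] = 23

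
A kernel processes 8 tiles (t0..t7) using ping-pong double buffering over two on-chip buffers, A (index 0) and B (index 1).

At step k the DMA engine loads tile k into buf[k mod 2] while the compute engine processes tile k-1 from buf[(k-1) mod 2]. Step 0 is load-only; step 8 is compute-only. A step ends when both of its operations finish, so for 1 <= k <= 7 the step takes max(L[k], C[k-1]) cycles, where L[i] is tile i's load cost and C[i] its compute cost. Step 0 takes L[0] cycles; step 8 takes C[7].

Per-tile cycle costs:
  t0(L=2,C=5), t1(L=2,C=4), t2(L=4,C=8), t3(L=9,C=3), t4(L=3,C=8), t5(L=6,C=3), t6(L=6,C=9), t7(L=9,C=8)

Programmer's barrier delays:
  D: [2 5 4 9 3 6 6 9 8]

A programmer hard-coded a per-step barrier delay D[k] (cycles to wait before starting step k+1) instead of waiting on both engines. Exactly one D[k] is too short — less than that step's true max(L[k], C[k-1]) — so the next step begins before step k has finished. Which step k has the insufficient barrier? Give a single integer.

hazard at step 5

[0] required=L[0]=2=2 vs D=2 ok
[1] required=max(L[1]=2,C[0]=5)=5 vs D=5 ok
[2] required=max(L[2]=4,C[1]=4)=4 vs D=4 ok
[3] required=max(L[3]=9,C[2]=8)=9 vs D=9 ok
[4] required=max(L[4]=3,C[3]=3)=3 vs D=3 ok
[5] required=max(L[5]=6,C[4]=8)=8 vs D=6 SHORT
[6] required=max(L[6]=6,C[5]=3)=6 vs D=6 ok
[7] required=max(L[7]=9,C[6]=9)=9 vs D=9 ok
[8] required=C[7]=8=8 vs D=8 ok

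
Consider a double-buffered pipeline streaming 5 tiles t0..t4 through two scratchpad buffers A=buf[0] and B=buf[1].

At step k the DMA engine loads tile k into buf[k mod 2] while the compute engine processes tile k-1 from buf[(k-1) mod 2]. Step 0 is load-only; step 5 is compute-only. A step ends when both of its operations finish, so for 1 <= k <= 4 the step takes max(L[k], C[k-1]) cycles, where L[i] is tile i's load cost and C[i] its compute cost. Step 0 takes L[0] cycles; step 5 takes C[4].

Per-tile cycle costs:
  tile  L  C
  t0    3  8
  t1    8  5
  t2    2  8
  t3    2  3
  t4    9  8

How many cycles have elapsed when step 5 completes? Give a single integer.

k=0 load=t0/3c comp=- wait=3 total=3
k=1 load=t1/8c comp=t0/8c wait=8 total=11
k=2 load=t2/2c comp=t1/5c wait=5 total=16
k=3 load=t3/2c comp=t2/8c wait=8 total=24
k=4 load=t4/9c comp=t3/3c wait=9 total=33
k=5 load=- comp=t4/8c wait=8 total=41

end_cycle[5] = 41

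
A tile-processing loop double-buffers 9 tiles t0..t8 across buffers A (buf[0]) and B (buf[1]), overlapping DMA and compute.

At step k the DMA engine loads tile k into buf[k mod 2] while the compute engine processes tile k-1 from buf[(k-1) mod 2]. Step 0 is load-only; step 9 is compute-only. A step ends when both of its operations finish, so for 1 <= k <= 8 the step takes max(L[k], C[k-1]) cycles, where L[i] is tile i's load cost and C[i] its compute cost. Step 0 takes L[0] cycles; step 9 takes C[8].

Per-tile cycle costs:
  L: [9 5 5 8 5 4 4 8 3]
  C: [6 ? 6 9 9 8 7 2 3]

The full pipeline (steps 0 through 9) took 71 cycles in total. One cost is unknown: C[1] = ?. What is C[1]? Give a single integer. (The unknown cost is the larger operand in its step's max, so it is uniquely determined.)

C[1] = 8

step 0 = dur = L[0]=9 = 9
step 1 = dur = max(L[1]=5, C[0]=6) = 6
step 2 = dur = max(L[2]=5, C[1]=?) = C[1]  (unknown; binding)
step 3 = dur = max(L[3]=8, C[2]=6) = 8
step 4 = dur = max(L[4]=5, C[3]=9) = 9
step 5 = dur = max(L[5]=4, C[4]=9) = 9
step 6 = dur = max(L[6]=4, C[5]=8) = 8
step 7 = dur = max(L[7]=8, C[6]=7) = 8
step 8 = dur = max(L[8]=3, C[7]=2) = 3
step 9 = dur = C[8]=3 = 3
sum of known step durations = 63
dur[2] = total - known = 71 - 63 = 8
C[1] is the binding max in step 2, so C[1] = dur[2] = 8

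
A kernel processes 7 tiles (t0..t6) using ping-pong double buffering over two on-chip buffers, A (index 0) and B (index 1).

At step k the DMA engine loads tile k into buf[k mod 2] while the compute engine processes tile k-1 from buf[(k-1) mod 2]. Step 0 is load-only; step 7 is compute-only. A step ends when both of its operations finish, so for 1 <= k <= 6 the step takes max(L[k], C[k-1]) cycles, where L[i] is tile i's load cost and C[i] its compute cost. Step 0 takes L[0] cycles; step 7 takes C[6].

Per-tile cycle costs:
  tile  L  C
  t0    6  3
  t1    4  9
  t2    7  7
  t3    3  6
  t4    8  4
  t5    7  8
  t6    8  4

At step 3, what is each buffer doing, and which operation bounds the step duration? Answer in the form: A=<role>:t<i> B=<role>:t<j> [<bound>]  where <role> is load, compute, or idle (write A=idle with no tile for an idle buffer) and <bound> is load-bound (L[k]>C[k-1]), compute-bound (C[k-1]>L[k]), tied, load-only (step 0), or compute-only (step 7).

  0. 6=6c; end=6; A:t0 B:-
  1. max(4,3)=4c; end=10; A:t0 B:t1
  2. max(7,9)=9c; end=19; A:t2 B:t1
  3. max(3,7)=7c; end=26; A:t2 B:t3
  4. max(8,6)=8c; end=34; A:t4 B:t3
  5. max(7,4)=7c; end=41; A:t4 B:t5
  6. max(8,8)=8c; end=49; A:t6 B:t5
  7. 4=4c; end=53; A:t6 B:t5

step 3: A=compute:t2 B=load:t3 [compute-bound]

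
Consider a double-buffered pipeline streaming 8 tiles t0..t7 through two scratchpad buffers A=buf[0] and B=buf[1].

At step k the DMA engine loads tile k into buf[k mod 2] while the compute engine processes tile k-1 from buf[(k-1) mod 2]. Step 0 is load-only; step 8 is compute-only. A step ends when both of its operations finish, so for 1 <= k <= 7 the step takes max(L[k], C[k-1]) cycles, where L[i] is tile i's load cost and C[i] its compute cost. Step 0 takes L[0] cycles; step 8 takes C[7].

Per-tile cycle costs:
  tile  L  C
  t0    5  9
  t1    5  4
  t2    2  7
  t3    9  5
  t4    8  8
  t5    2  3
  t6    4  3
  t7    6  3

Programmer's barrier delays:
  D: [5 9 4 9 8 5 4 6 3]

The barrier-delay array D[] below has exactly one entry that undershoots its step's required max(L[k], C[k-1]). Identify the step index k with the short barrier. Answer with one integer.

k=0 barrier L[0]=5→5c, D[0]=5 ok
k=1 barrier max(L[1]=5,C[0]=9)→9c, D[1]=9 ok
k=2 barrier max(L[2]=2,C[1]=4)→4c, D[2]=4 ok
k=3 barrier max(L[3]=9,C[2]=7)→9c, D[3]=9 ok
k=4 barrier max(L[4]=8,C[3]=5)→8c, D[4]=8 ok
k=5 barrier max(L[5]=2,C[4]=8)→8c, D[5]=5 SHORT
k=6 barrier max(L[6]=4,C[5]=3)→4c, D[6]=4 ok
k=7 barrier max(L[7]=6,C[6]=3)→6c, D[7]=6 ok
k=8 barrier C[7]=3→3c, D[8]=3 ok

hazard at step 5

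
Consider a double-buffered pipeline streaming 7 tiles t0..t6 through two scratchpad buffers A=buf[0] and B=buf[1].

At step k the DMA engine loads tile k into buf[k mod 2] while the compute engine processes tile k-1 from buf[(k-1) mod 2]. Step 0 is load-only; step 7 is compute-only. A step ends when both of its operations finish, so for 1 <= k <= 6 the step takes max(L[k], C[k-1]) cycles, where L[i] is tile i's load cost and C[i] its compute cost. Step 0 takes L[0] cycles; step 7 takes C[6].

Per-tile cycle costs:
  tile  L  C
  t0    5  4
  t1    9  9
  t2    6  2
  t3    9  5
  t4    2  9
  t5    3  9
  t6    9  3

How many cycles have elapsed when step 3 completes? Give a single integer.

step 0: L[0]=5 → dur=5, Σ=5 | A=load:t0 B=idle [load-only]
step 1: L[1]=9 C[0]=4 → dur=9, Σ=14 | A=compute:t0 B=load:t1 [load-bound]
step 2: L[2]=6 C[1]=9 → dur=9, Σ=23 | A=load:t2 B=compute:t1 [compute-bound]
step 3: L[3]=9 C[2]=2 → dur=9, Σ=32 | A=compute:t2 B=load:t3 [load-bound]
step 4: L[4]=2 C[3]=5 → dur=5, Σ=37 | A=load:t4 B=compute:t3 [compute-bound]
step 5: L[5]=3 C[4]=9 → dur=9, Σ=46 | A=compute:t4 B=load:t5 [compute-bound]
step 6: L[6]=9 C[5]=9 → dur=9, Σ=55 | A=load:t6 B=compute:t5 [tied]
step 7: C[6]=3 → dur=3, Σ=58 | A=compute:t6 B=idle [compute-only]

end_cycle[3] = 32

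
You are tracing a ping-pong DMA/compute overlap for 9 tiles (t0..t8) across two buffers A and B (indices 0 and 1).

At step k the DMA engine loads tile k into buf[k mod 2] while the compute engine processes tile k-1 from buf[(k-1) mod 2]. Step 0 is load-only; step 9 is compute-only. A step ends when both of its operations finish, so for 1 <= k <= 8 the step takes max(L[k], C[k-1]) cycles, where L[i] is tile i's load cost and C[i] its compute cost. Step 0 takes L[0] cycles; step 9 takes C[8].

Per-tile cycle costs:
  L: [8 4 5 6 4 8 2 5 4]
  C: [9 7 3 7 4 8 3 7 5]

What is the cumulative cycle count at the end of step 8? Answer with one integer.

[0] DMA t0→A (8c) ∥ CU idle ⇒ 8c, clock 8
[1] DMA t1→B (4c) ∥ CU A:t0 (9c) ⇒ 9c, clock 17
[2] DMA t2→A (5c) ∥ CU B:t1 (7c) ⇒ 7c, clock 24
[3] DMA t3→B (6c) ∥ CU A:t2 (3c) ⇒ 6c, clock 30
[4] DMA t4→A (4c) ∥ CU B:t3 (7c) ⇒ 7c, clock 37
[5] DMA t5→B (8c) ∥ CU A:t4 (4c) ⇒ 8c, clock 45
[6] DMA t6→A (2c) ∥ CU B:t5 (8c) ⇒ 8c, clock 53
[7] DMA t7→B (5c) ∥ CU A:t6 (3c) ⇒ 5c, clock 58
[8] DMA t8→A (4c) ∥ CU B:t7 (7c) ⇒ 7c, clock 65
[9] DMA idle ∥ CU A:t8 (5c) ⇒ 5c, clock 70

end_cycle[8] = 65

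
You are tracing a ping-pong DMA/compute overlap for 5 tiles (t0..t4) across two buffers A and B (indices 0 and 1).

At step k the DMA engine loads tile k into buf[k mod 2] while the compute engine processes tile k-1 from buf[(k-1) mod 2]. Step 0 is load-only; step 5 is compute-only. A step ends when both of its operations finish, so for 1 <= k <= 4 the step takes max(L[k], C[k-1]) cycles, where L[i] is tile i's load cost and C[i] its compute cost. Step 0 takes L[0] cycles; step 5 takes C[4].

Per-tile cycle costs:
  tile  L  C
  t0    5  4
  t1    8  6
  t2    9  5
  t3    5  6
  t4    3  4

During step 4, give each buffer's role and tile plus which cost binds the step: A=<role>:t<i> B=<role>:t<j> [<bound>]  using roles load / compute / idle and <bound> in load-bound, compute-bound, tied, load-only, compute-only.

step 4: A=load:t4 B=compute:t3 [compute-bound]

  0. 5=5c; end=5; A:t0 B:-
  1. max(8,4)=8c; end=13; A:t0 B:t1
  2. max(9,6)=9c; end=22; A:t2 B:t1
  3. max(5,5)=5c; end=27; A:t2 B:t3
  4. max(3,6)=6c; end=33; A:t4 B:t3
  5. 4=4c; end=37; A:t4 B:t3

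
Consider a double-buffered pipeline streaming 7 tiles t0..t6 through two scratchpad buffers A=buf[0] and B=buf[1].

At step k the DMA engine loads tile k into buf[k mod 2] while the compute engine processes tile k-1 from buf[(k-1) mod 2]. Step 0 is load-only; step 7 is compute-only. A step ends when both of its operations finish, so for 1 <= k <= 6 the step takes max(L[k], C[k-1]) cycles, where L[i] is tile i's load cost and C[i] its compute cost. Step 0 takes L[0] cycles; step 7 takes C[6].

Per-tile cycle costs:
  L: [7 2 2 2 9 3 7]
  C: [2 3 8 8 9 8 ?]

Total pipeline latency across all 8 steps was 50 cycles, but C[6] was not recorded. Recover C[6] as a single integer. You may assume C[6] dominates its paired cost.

step 0 = dur = L[0]=7 = 7
step 1 = dur = max(L[1]=2, C[0]=2) = 2
step 2 = dur = max(L[2]=2, C[1]=3) = 3
step 3 = dur = max(L[3]=2, C[2]=8) = 8
step 4 = dur = max(L[4]=9, C[3]=8) = 9
step 5 = dur = max(L[5]=3, C[4]=9) = 9
step 6 = dur = max(L[6]=7, C[5]=8) = 8
step 7 = dur = C[6]=? = C[6]  (unknown; binding)
sum of known step durations = 46
dur[7] = total - known = 50 - 46 = 4
C[6] is the binding max in step 7, so C[6] = dur[7] = 4

C[6] = 4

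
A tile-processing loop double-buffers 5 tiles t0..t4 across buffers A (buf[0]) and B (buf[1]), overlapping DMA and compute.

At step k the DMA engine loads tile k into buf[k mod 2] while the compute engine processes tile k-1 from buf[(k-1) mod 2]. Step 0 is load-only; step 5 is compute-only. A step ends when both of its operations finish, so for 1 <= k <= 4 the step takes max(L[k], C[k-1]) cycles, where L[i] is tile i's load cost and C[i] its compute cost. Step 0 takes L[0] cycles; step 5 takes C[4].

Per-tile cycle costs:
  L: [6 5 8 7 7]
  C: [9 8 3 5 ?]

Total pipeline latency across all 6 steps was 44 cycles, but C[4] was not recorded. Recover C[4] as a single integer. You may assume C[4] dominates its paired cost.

step 0 | dur = L[0]=6 = 6
step 1 | dur = max(L[1]=5, C[0]=9) = 9
step 2 | dur = max(L[2]=8, C[1]=8) = 8
step 3 | dur = max(L[3]=7, C[2]=3) = 7
step 4 | dur = max(L[4]=7, C[3]=5) = 7
step 5 | dur = C[4]=? = C[4]  (unknown; binding)
sum of known step durations = 37
dur[5] = total - known = 44 - 37 = 7
C[4] is the binding max in step 5, so C[4] = dur[5] = 7

C[4] = 7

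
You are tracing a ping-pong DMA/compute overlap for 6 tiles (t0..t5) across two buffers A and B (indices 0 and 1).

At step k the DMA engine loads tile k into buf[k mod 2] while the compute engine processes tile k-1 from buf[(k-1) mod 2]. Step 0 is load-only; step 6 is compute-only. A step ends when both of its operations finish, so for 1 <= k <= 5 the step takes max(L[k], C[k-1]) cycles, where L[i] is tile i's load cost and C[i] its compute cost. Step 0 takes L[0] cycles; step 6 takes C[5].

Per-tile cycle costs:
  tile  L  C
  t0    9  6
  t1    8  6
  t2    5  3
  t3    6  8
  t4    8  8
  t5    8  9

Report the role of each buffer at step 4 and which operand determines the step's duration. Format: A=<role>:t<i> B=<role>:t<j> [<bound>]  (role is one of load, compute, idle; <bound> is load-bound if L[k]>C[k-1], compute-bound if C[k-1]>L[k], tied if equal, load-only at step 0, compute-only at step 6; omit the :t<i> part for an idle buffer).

step 4: A=load:t4 B=compute:t3 [tied]

k=0 load=t0/9c comp=- wait=9 total=9
k=1 load=t1/8c comp=t0/6c wait=8 total=17
k=2 load=t2/5c comp=t1/6c wait=6 total=23
k=3 load=t3/6c comp=t2/3c wait=6 total=29
k=4 load=t4/8c comp=t3/8c wait=8 total=37
k=5 load=t5/8c comp=t4/8c wait=8 total=45
k=6 load=- comp=t5/9c wait=9 total=54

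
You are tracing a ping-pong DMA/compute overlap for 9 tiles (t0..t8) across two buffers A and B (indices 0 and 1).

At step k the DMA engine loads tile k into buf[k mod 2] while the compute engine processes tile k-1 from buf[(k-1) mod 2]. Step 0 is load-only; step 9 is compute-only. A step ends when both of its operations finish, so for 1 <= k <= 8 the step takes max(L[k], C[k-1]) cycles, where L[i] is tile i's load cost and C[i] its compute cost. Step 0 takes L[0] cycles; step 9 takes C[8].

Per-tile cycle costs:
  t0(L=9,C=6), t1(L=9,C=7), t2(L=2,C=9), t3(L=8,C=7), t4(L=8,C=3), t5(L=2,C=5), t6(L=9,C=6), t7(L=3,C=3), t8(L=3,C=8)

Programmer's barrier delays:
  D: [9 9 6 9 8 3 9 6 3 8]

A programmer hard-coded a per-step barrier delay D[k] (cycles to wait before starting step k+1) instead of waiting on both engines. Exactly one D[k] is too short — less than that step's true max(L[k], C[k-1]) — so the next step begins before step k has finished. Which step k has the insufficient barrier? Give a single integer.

hazard at step 2

k=0 barrier L[0]=9→9c, D[0]=9 ok
k=1 barrier max(L[1]=9,C[0]=6)→9c, D[1]=9 ok
k=2 barrier max(L[2]=2,C[1]=7)→7c, D[2]=6 SHORT
k=3 barrier max(L[3]=8,C[2]=9)→9c, D[3]=9 ok
k=4 barrier max(L[4]=8,C[3]=7)→8c, D[4]=8 ok
k=5 barrier max(L[5]=2,C[4]=3)→3c, D[5]=3 ok
k=6 barrier max(L[6]=9,C[5]=5)→9c, D[6]=9 ok
k=7 barrier max(L[7]=3,C[6]=6)→6c, D[7]=6 ok
k=8 barrier max(L[8]=3,C[7]=3)→3c, D[8]=3 ok
k=9 barrier C[8]=8→8c, D[9]=8 ok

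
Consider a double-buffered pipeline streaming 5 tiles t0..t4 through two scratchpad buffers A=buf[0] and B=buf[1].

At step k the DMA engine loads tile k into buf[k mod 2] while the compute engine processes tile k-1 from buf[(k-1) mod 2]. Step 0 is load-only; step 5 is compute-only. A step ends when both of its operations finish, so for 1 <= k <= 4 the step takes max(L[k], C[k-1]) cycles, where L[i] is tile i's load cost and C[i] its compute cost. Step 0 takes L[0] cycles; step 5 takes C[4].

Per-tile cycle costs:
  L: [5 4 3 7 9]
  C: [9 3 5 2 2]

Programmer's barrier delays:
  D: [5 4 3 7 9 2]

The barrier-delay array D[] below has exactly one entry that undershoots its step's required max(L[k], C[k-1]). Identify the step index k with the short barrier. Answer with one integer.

[0] required=L[0]=5=5 vs D=5 ok
[1] required=max(L[1]=4,C[0]=9)=9 vs D=4 SHORT
[2] required=max(L[2]=3,C[1]=3)=3 vs D=3 ok
[3] required=max(L[3]=7,C[2]=5)=7 vs D=7 ok
[4] required=max(L[4]=9,C[3]=2)=9 vs D=9 ok
[5] required=C[4]=2=2 vs D=2 ok

hazard at step 1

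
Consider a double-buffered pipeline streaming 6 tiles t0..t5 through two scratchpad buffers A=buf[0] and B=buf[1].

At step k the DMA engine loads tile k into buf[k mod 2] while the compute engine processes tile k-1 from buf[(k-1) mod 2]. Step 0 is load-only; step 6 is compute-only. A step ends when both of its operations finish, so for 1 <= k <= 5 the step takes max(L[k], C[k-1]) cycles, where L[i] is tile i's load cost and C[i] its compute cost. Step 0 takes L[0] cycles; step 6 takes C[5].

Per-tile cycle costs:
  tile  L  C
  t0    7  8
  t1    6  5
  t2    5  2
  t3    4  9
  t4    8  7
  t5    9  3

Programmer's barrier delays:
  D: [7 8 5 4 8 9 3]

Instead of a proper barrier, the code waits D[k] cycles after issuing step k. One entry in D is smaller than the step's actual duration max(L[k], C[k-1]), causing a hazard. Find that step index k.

hazard at step 4

step 0: need L[0]=7 = 7; D[0]=7 ok
step 1: need max(L[1]=6,C[0]=8) = 8; D[1]=8 ok
step 2: need max(L[2]=5,C[1]=5) = 5; D[2]=5 ok
step 3: need max(L[3]=4,C[2]=2) = 4; D[3]=4 ok
step 4: need max(L[4]=8,C[3]=9) = 9; D[4]=8 SHORT
step 5: need max(L[5]=9,C[4]=7) = 9; D[5]=9 ok
step 6: need C[5]=3 = 3; D[6]=3 ok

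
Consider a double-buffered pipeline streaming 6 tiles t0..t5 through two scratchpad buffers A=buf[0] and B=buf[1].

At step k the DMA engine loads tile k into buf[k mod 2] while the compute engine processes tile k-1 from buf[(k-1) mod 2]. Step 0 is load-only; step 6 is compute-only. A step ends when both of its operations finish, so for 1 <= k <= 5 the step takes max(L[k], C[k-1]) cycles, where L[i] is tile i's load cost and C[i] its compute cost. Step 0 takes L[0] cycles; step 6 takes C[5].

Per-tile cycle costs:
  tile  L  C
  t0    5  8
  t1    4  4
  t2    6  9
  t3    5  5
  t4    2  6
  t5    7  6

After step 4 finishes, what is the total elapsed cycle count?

step 0: L[0]=5 → dur=5, Σ=5 | A=load:t0 B=idle [load-only]
step 1: L[1]=4 C[0]=8 → dur=8, Σ=13 | A=compute:t0 B=load:t1 [compute-bound]
step 2: L[2]=6 C[1]=4 → dur=6, Σ=19 | A=load:t2 B=compute:t1 [load-bound]
step 3: L[3]=5 C[2]=9 → dur=9, Σ=28 | A=compute:t2 B=load:t3 [compute-bound]
step 4: L[4]=2 C[3]=5 → dur=5, Σ=33 | A=load:t4 B=compute:t3 [compute-bound]
step 5: L[5]=7 C[4]=6 → dur=7, Σ=40 | A=compute:t4 B=load:t5 [load-bound]
step 6: C[5]=6 → dur=6, Σ=46 | A=idle B=compute:t5 [compute-only]

end_cycle[4] = 33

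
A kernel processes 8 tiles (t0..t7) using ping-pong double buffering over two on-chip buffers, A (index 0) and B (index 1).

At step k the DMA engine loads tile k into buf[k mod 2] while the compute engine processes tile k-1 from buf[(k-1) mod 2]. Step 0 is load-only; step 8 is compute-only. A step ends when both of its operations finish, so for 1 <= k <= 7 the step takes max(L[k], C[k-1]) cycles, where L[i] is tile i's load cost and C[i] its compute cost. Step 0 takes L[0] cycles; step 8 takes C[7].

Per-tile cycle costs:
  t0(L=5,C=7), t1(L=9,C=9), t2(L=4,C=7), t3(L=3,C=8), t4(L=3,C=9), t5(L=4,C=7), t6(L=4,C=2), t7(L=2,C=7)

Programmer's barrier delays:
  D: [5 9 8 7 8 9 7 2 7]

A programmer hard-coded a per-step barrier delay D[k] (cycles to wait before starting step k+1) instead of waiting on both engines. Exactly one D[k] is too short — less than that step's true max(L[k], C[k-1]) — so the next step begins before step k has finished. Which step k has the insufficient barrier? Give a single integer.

hazard at step 2

step 0: need L[0]=5 = 5; D[0]=5 ok
step 1: need max(L[1]=9,C[0]=7) = 9; D[1]=9 ok
step 2: need max(L[2]=4,C[1]=9) = 9; D[2]=8 SHORT
step 3: need max(L[3]=3,C[2]=7) = 7; D[3]=7 ok
step 4: need max(L[4]=3,C[3]=8) = 8; D[4]=8 ok
step 5: need max(L[5]=4,C[4]=9) = 9; D[5]=9 ok
step 6: need max(L[6]=4,C[5]=7) = 7; D[6]=7 ok
step 7: need max(L[7]=2,C[6]=2) = 2; D[7]=2 ok
step 8: need C[7]=7 = 7; D[8]=7 ok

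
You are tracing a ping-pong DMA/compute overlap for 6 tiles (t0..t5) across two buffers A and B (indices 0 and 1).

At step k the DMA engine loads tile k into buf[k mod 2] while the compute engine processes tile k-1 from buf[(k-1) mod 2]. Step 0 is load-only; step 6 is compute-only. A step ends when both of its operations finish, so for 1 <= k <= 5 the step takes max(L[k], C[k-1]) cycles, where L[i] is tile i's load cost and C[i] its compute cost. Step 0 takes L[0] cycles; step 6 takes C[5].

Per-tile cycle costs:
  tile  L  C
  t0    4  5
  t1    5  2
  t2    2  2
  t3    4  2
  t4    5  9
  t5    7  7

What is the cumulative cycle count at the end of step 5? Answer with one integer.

[0] DMA t0→A (4c) ∥ CU idle ⇒ 4c, clock 4
[1] DMA t1→B (5c) ∥ CU A:t0 (5c) ⇒ 5c, clock 9
[2] DMA t2→A (2c) ∥ CU B:t1 (2c) ⇒ 2c, clock 11
[3] DMA t3→B (4c) ∥ CU A:t2 (2c) ⇒ 4c, clock 15
[4] DMA t4→A (5c) ∥ CU B:t3 (2c) ⇒ 5c, clock 20
[5] DMA t5→B (7c) ∥ CU A:t4 (9c) ⇒ 9c, clock 29
[6] DMA idle ∥ CU B:t5 (7c) ⇒ 7c, clock 36

end_cycle[5] = 29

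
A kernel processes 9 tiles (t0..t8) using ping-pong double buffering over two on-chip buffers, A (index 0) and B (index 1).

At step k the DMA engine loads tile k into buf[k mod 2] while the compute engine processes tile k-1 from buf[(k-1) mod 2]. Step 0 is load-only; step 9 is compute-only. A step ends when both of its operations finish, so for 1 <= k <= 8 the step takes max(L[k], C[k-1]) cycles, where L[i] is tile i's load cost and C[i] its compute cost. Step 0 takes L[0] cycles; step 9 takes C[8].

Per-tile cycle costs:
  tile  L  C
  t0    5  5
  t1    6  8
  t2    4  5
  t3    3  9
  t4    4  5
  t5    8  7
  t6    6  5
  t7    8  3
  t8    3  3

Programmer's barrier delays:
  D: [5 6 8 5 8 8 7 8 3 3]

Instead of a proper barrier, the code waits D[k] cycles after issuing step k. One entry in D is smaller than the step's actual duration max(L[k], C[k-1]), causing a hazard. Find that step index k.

step 0: need L[0]=5 = 5; D[0]=5 ok
step 1: need max(L[1]=6,C[0]=5) = 6; D[1]=6 ok
step 2: need max(L[2]=4,C[1]=8) = 8; D[2]=8 ok
step 3: need max(L[3]=3,C[2]=5) = 5; D[3]=5 ok
step 4: need max(L[4]=4,C[3]=9) = 9; D[4]=8 SHORT
step 5: need max(L[5]=8,C[4]=5) = 8; D[5]=8 ok
step 6: need max(L[6]=6,C[5]=7) = 7; D[6]=7 ok
step 7: need max(L[7]=8,C[6]=5) = 8; D[7]=8 ok
step 8: need max(L[8]=3,C[7]=3) = 3; D[8]=3 ok
step 9: need C[8]=3 = 3; D[9]=3 ok

hazard at step 4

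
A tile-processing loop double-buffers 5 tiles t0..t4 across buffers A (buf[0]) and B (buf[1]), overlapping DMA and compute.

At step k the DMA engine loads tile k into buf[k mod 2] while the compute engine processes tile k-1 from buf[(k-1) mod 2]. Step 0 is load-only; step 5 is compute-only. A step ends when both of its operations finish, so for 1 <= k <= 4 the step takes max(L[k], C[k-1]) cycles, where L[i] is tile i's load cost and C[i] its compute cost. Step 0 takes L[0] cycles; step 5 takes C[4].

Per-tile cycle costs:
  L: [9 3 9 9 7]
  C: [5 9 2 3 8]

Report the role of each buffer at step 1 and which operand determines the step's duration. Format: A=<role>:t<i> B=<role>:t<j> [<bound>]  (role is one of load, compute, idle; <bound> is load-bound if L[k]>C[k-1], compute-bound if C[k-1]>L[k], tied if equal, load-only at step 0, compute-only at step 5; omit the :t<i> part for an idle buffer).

[0] DMA t0→A (9c) ∥ CU idle ⇒ 9c, clock 9
[1] DMA t1→B (3c) ∥ CU A:t0 (5c) ⇒ 5c, clock 14
[2] DMA t2→A (9c) ∥ CU B:t1 (9c) ⇒ 9c, clock 23
[3] DMA t3→B (9c) ∥ CU A:t2 (2c) ⇒ 9c, clock 32
[4] DMA t4→A (7c) ∥ CU B:t3 (3c) ⇒ 7c, clock 39
[5] DMA idle ∥ CU A:t4 (8c) ⇒ 8c, clock 47

step 1: A=compute:t0 B=load:t1 [compute-bound]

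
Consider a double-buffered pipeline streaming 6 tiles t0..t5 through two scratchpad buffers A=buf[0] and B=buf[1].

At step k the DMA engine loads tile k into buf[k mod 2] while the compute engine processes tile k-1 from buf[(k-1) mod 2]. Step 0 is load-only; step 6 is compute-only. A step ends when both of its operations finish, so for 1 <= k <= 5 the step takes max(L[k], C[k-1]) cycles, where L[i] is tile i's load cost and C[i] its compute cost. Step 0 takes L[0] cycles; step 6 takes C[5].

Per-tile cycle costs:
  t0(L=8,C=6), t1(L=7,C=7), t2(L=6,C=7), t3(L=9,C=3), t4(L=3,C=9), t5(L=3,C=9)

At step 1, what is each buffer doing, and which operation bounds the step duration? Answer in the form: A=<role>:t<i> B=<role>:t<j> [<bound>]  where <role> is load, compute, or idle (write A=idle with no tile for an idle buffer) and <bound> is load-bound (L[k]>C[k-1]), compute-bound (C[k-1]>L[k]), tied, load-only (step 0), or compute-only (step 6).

step 0: L[0]=8 → dur=8, Σ=8 | A=load:t0 B=idle [load-only]
step 1: L[1]=7 C[0]=6 → dur=7, Σ=15 | A=compute:t0 B=load:t1 [load-bound]
step 2: L[2]=6 C[1]=7 → dur=7, Σ=22 | A=load:t2 B=compute:t1 [compute-bound]
step 3: L[3]=9 C[2]=7 → dur=9, Σ=31 | A=compute:t2 B=load:t3 [load-bound]
step 4: L[4]=3 C[3]=3 → dur=3, Σ=34 | A=load:t4 B=compute:t3 [tied]
step 5: L[5]=3 C[4]=9 → dur=9, Σ=43 | A=compute:t4 B=load:t5 [compute-bound]
step 6: C[5]=9 → dur=9, Σ=52 | A=idle B=compute:t5 [compute-only]

step 1: A=compute:t0 B=load:t1 [load-bound]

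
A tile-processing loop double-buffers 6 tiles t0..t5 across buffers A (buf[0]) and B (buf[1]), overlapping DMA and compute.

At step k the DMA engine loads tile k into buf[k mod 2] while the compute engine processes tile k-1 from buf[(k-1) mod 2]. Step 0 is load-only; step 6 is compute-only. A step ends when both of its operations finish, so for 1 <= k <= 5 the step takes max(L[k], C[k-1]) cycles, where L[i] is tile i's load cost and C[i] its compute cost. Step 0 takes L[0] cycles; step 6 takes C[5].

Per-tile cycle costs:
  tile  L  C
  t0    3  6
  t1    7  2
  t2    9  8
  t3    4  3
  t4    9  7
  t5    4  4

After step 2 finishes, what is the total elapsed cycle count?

step 0: L[0]=3 → dur=3, Σ=3 | A=load:t0 B=idle [load-only]
step 1: L[1]=7 C[0]=6 → dur=7, Σ=10 | A=compute:t0 B=load:t1 [load-bound]
step 2: L[2]=9 C[1]=2 → dur=9, Σ=19 | A=load:t2 B=compute:t1 [load-bound]
step 3: L[3]=4 C[2]=8 → dur=8, Σ=27 | A=compute:t2 B=load:t3 [compute-bound]
step 4: L[4]=9 C[3]=3 → dur=9, Σ=36 | A=load:t4 B=compute:t3 [load-bound]
step 5: L[5]=4 C[4]=7 → dur=7, Σ=43 | A=compute:t4 B=load:t5 [compute-bound]
step 6: C[5]=4 → dur=4, Σ=47 | A=idle B=compute:t5 [compute-only]

end_cycle[2] = 19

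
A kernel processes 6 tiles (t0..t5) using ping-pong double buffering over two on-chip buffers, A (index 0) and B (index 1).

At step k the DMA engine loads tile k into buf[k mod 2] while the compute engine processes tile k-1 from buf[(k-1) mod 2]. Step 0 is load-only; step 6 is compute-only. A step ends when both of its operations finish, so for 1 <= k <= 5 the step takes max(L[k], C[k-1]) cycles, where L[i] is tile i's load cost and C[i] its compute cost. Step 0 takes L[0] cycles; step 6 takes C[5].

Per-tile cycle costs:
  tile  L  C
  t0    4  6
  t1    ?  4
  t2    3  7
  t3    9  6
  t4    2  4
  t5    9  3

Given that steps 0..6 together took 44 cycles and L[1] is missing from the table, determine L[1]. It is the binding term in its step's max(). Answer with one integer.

L[1] = 9

step 0 → dur = L[0]=4 = 4
step 1 → dur = max(L[1]=?, C[0]=6) = L[1]  (unknown; binding)
step 2 → dur = max(L[2]=3, C[1]=4) = 4
step 3 → dur = max(L[3]=9, C[2]=7) = 9
step 4 → dur = max(L[4]=2, C[3]=6) = 6
step 5 → dur = max(L[5]=9, C[4]=4) = 9
step 6 → dur = C[5]=3 = 3
sum of known step durations = 35
dur[1] = total - known = 44 - 35 = 9
L[1] is the binding max in step 1, so L[1] = dur[1] = 9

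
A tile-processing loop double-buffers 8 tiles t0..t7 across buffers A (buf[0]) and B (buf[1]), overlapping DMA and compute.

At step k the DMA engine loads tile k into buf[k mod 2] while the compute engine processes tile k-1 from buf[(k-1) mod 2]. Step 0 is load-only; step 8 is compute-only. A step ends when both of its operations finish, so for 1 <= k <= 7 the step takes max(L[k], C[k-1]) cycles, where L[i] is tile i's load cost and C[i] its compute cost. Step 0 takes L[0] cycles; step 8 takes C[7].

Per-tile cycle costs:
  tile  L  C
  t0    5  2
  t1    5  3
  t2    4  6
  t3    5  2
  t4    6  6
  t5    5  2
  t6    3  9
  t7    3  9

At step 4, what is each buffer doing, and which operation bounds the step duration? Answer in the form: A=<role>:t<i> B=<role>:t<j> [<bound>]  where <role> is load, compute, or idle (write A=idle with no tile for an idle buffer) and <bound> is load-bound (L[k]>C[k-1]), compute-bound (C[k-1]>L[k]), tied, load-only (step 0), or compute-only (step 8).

  0. 5=5c; end=5; A:t0 B:-
  1. max(5,2)=5c; end=10; A:t0 B:t1
  2. max(4,3)=4c; end=14; A:t2 B:t1
  3. max(5,6)=6c; end=20; A:t2 B:t3
  4. max(6,2)=6c; end=26; A:t4 B:t3
  5. max(5,6)=6c; end=32; A:t4 B:t5
  6. max(3,2)=3c; end=35; A:t6 B:t5
  7. max(3,9)=9c; end=44; A:t6 B:t7
  8. 9=9c; end=53; A:t6 B:t7

step 4: A=load:t4 B=compute:t3 [load-bound]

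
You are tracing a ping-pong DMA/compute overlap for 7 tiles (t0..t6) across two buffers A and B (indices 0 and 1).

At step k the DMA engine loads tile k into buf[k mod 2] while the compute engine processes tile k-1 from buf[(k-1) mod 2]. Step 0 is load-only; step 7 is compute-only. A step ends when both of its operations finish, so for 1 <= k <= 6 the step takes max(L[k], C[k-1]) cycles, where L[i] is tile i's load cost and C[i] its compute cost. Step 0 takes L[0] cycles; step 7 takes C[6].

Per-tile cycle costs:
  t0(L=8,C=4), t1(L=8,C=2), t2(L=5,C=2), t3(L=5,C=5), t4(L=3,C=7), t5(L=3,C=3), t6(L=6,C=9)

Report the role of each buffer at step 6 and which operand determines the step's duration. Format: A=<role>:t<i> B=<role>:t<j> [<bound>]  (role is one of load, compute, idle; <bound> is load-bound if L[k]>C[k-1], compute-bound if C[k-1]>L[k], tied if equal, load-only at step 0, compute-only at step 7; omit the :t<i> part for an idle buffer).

k=0 load=t0/8c comp=- wait=8 total=8
k=1 load=t1/8c comp=t0/4c wait=8 total=16
k=2 load=t2/5c comp=t1/2c wait=5 total=21
k=3 load=t3/5c comp=t2/2c wait=5 total=26
k=4 load=t4/3c comp=t3/5c wait=5 total=31
k=5 load=t5/3c comp=t4/7c wait=7 total=38
k=6 load=t6/6c comp=t5/3c wait=6 total=44
k=7 load=- comp=t6/9c wait=9 total=53

step 6: A=load:t6 B=compute:t5 [load-bound]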